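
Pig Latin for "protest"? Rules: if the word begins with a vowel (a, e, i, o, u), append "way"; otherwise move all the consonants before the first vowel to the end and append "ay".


Word: "protest"
Starts with consonant(s) → move to end, add 'ay'
Consonant cluster: "pr"
Pig Latin = "otestpray"


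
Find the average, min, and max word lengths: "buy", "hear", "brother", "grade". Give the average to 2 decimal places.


Lengths: "buy"=3, "hear"=4, "brother"=7, "grade"=5
Sum = 19, Count = 4
Average = 19/4 = 4.75
= avg=4.75, min=3, max=7


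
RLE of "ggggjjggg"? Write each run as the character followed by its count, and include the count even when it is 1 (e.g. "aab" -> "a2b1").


String: "ggggjjggg"
Scanning for consecutive runs:
  'g' x 4
  'j' x 2
  'g' x 3
RLE = "g4j2g3"


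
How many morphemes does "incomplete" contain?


Word: "incomplete"
Morphemes: in- | complete
Each morpheme carries meaning
= 2 morphemes


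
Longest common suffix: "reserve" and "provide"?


Word 1: "reserve"
Word 2: "provide"
Comparing from end:
  Pos -1: 'e' == 'e'
  Pos -2: 'v' != 'd' (stop)
LCS = "e" (length 1)


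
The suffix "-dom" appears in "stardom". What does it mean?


Suffix: -dom
As in: stardom -> star + -dom
Meaning = state / realm


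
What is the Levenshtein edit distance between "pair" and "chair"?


Word 1: "pair" (length 4)
Word 2: "chair" (length 5)
One optimal edit sequence (insert/delete/substitute each cost 1):
  1. insert 'c'  (+1)
  2. substitute 'p' -> 'h'  (+1)
  3. keep 'a'
  4. keep 'i'
  5. keep 'r'
Total edit operations: 2
Edit distance = 2


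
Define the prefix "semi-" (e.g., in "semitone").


Prefix: semi-
Example: semitone = semi- + tone
Meaning = half


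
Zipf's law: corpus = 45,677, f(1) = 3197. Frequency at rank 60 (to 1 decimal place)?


Zipf's law: f(r) = f(1) / r
f(1) = 3197
f(60) = 3197 / 60
= 53.3 occurrences


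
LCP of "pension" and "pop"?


Word 1: "pension"
Word 2: "pop"
Comparing from start:
  Pos 0: 'p' == 'p'
  Pos 1: 'e' != 'o' (stop)
LCP = "p" (length 1)


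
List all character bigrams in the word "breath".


Word: "breath" (length 6)
Number of bigrams = 6 - 2 + 1 = 5
  Position 0: "br"
  Position 1: "re"
  Position 2: "ea"
  Position 3: "at"
  Position 4: "th"
Bigrams = "br", "re", "ea", "at", "th"


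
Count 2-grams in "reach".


Word: "reach" (length 5)
Number of 2-grams = length - 2 + 1 = 5 - 2 + 1
= 4


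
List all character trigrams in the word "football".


Word: "football" (length 8)
Number of trigrams = 8 - 3 + 1 = 6
  Position 0: "foo"
  Position 1: "oot"
  Position 2: "otb"
  Position 3: "tba"
  Position 4: "bal"
  Position 5: "all"
Trigrams = "foo", "oot", "otb", "tba", "bal", "all"


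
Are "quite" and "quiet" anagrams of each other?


Word 1: "quite" → sorted: eiqtu
Word 2: "quiet" → sorted: eiqtu
Same letters? eiqtu == eiqtu
Anagram = Yes


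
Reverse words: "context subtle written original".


Original: "context subtle written original"
Words (1..n): context | subtle | written | original
Reversed (n..1): original | written | subtle | context
Result = "original written subtle context"


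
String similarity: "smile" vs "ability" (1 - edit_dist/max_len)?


Word 1: "smile" (length 5)
Word 2: "ability" (length 7)
One optimal edit sequence:
  1. substitute 's' -> 'a'  (+1)
  2. substitute 'm' -> 'b'  (+1)
  3. keep 'i'
  4. keep 'l'
  5. insert 'i'  (+1)
  6. insert 't'  (+1)
  7. substitute 'e' -> 'y'  (+1)
Edit distance = 5
Max length = max(5, 7) = 7
Similarity = 1 - 5/7
= 0.2857


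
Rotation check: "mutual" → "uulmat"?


Word: "mutual", Candidate: "uulmat"
Method: check if candidate is substring of word+word
"mutualmutual" contains "uulmat"? No
Is rotation = No


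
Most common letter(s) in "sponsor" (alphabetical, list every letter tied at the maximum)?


Word: "sponsor"
Letter counts:
  'n': 1
  'o': 2
  'p': 1
  'r': 1
  's': 2
Maximum count = 2
Most frequent = 'o', 's' (2 times each)


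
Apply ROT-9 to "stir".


Word: "stir"
Shift: 9
Each letter → (letter + shift) mod 26:
  's' (18) + 9 = 1 → 'b'
  't' (19) + 9 = 2 → 'c'
  'i' (8) + 9 = 17 → 'r'
  'r' (17) + 9 = 0 → 'a'
Result = "bcra"


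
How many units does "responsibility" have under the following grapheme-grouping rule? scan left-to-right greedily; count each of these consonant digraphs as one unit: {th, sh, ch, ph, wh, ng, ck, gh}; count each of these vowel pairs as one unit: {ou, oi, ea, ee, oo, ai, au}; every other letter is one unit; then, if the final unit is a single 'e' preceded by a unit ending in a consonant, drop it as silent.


Word: "responsibility" (14 letters)
Left-to-right scan:
  (1) 'r' (letter)
  (2) 'e' (letter)
  (3) 's' (letter)
  (4) 'p' (letter)
  (5) 'o' (letter)
  (6) 'n' (letter)
  (7) 's' (letter)
  (8) 'i' (letter)
  (9) 'b' (letter)
  (10) 'i' (letter)
  (11) 'l' (letter)
  (12) 'i' (letter)
  (13) 't' (letter)
  (14) 'y' (letter)
Units from scan: 14
Sound units = 14 units


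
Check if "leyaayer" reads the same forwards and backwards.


Word: "leyaayer"
Reversed: "reyaayel"
Forward == Backward? leyaayer != reyaayel
Palindrome = No


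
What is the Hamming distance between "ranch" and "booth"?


Comparing character by character (same length = 5):
  Pos 0: 'r' vs 'b' !=
  Pos 1: 'a' vs 'o' !=
  Pos 2: 'n' vs 'o' !=
  Pos 3: 'c' vs 't' !=
  Pos 4: 'h' vs 'h' =
Hamming distance = 4


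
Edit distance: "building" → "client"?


Word 1: "building" (length 8)
Word 2: "client" (length 6)
One optimal edit sequence (insert/delete/substitute each cost 1):
  1. delete 'b'  (+1)
  2. delete 'u'  (+1)
  3. substitute 'i' -> 'c'  (+1)
  4. keep 'l'
  5. substitute 'd' -> 'i'  (+1)
  6. substitute 'i' -> 'e'  (+1)
  7. keep 'n'
  8. substitute 'g' -> 't'  (+1)
Total edit operations: 6
Edit distance = 6


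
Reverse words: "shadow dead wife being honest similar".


Original: "shadow dead wife being honest similar"
Words (1..n): shadow | dead | wife | being | honest | similar
Reversed (n..1): similar | honest | being | wife | dead | shadow
Result = "similar honest being wife dead shadow"


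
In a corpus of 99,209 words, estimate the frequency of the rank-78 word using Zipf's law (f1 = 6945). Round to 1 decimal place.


Zipf's law: f(r) = f(1) / r
f(1) = 6945
f(78) = 6945 / 78
= 89.0 occurrences


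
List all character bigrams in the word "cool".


Word: "cool" (length 4)
Number of bigrams = 4 - 2 + 1 = 3
  Position 0: "co"
  Position 1: "oo"
  Position 2: "ol"
Bigrams = "co", "oo", "ol"


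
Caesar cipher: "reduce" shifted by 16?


Word: "reduce"
Shift: 16
Each letter → (letter + shift) mod 26:
  'r' (17) + 16 = 7 → 'h'
  'e' (4) + 16 = 20 → 'u'
  'd' (3) + 16 = 19 → 't'
  'u' (20) + 16 = 10 → 'k'
  'c' (2) + 16 = 18 → 's'
  'e' (4) + 16 = 20 → 'u'
Result = "hutksu"


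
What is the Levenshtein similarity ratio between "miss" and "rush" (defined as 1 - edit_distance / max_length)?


Word 1: "miss" (length 4)
Word 2: "rush" (length 4)
One optimal edit sequence:
  1. substitute 'm' -> 'r'  (+1)
  2. substitute 'i' -> 'u'  (+1)
  3. keep 's'
  4. substitute 's' -> 'h'  (+1)
Edit distance = 3
Max length = max(4, 4) = 4
Similarity = 1 - 3/4
= 0.2500


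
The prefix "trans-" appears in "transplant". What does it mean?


Prefix: trans-
Example: transplant = trans- + plant
Meaning = across


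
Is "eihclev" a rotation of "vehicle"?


Word: "vehicle", Candidate: "eihclev"
Method: check if candidate is substring of word+word
"vehiclevehicle" contains "eihclev"? No
Is rotation = No


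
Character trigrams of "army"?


Word: "army" (length 4)
Number of trigrams = 4 - 3 + 1 = 2
  Position 0: "arm"
  Position 1: "rmy"
Trigrams = "arm", "rmy"


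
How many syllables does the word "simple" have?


Word: "simple"
Syllable breakdown: sim · ple
Counting: 2 parts
= 2 syllables


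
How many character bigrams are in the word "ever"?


Word: "ever" (length 4)
Number of 2-grams = length - 2 + 1 = 4 - 2 + 1
= 3


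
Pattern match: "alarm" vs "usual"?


Pattern of "alarm": [0, 1, 0, 2, 3]
Pattern of "usual": [0, 1, 0, 2, 3]
Patterns match
Same pattern = Yes


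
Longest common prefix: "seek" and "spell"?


Word 1: "seek"
Word 2: "spell"
Comparing from start:
  Pos 0: 's' == 's'
  Pos 1: 'e' != 'p' (stop)
LCP = "s" (length 1)


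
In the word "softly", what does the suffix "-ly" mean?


Suffix: -ly
Example: softly (soft + -ly)
Meaning = in a manner


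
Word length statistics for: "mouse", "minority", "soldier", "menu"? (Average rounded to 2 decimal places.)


Lengths: "mouse"=5, "minority"=8, "soldier"=7, "menu"=4
Sum = 24, Count = 4
Average = 24/4 = 6.00
= avg=6.00, min=4, max=8


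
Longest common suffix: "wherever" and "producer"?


Word 1: "wherever"
Word 2: "producer"
Comparing from end:
  Pos -1: 'r' == 'r'
  Pos -2: 'e' == 'e'
  Pos -3: 'v' != 'c' (stop)
LCS = "er" (length 2)


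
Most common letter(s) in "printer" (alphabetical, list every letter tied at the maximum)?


Word: "printer"
Letter counts:
  'e': 1
  'i': 1
  'n': 1
  'p': 1
  'r': 2
  't': 1
Maximum count = 2
Most frequent = 'r' (2 times each)


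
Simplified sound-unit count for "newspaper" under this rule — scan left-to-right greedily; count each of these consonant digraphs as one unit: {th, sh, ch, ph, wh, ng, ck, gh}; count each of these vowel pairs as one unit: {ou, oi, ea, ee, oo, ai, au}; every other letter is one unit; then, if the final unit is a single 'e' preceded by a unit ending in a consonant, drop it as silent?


Word: "newspaper" (9 letters)
Left-to-right scan:
  1. 'n' (letter)
  2. 'e' (letter)
  3. 'w' (letter)
  4. 's' (letter)
  5. 'p' (letter)
  6. 'a' (letter)
  7. 'p' (letter)
  8. 'e' (letter)
  9. 'r' (letter)
Units from scan: 9
Sound units = 9 units


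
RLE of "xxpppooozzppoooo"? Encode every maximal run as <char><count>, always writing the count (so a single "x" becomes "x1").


String: "xxpppooozzppoooo"
Scanning for consecutive runs:
  'x' x 2
  'p' x 3
  'o' x 3
  'z' x 2
  'p' x 2
  'o' x 4
RLE = "x2p3o3z2p2o4"


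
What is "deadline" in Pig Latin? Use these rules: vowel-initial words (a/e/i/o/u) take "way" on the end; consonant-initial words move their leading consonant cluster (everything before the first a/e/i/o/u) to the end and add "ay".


Word: "deadline"
Starts with consonant(s) → move to end, add 'ay'
Consonant cluster: "d"
Pig Latin = "eadlineday"


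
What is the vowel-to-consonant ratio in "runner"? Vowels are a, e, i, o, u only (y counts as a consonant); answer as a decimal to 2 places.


Word: "runner"
Vowels (a,e,i,o,u): 2
Consonants: 4
Ratio = 2/4
= 0.50


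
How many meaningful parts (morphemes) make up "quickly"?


Word: "quickly"
Morphemes: quick | -ly
Each morpheme carries meaning
= 2 morphemes


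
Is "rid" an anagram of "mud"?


Word 1: "mud" → sorted: dmu
Word 2: "rid" → sorted: dir
Same letters? dmu != dir
Anagram = No


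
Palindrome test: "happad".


Word: "happad"
Reversed: "dappah"
Forward == Backward? happad != dappah
Palindrome = No


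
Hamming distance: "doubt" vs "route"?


Comparing character by character (same length = 5):
  Pos 0: 'd' vs 'r' !=
  Pos 1: 'o' vs 'o' =
  Pos 2: 'u' vs 'u' =
  Pos 3: 'b' vs 't' !=
  Pos 4: 't' vs 'e' !=
Hamming distance = 3


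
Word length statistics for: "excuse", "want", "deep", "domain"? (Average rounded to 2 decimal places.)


Lengths: "excuse"=6, "want"=4, "deep"=4, "domain"=6
Sum = 20, Count = 4
Average = 20/4 = 5.00
= avg=5.00, min=4, max=6


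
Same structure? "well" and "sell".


Pattern of "well": [0, 1, 2, 2]
Pattern of "sell": [0, 1, 2, 2]
Patterns match
Same pattern = Yes


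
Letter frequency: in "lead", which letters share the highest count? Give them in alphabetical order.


Word: "lead"
Letter counts:
  'a': 1
  'd': 1
  'e': 1
  'l': 1
Maximum count = 1
Most frequent = 'a', 'd', 'e', 'l' (1 time each)


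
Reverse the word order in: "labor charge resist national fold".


Original: "labor charge resist national fold"
Words (1..n): labor | charge | resist | national | fold
Reversed (n..1): fold | national | resist | charge | labor
Result = "fold national resist charge labor"


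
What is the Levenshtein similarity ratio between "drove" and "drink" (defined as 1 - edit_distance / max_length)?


Word 1: "drove" (length 5)
Word 2: "drink" (length 5)
One optimal edit sequence:
  1. keep 'd'
  2. keep 'r'
  3. substitute 'o' -> 'i'  (+1)
  4. substitute 'v' -> 'n'  (+1)
  5. substitute 'e' -> 'k'  (+1)
Edit distance = 3
Max length = max(5, 5) = 5
Similarity = 1 - 3/5
= 0.4000


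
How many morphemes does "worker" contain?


Word: "worker"
Morphemes: work / -er
Each morpheme carries meaning
= 2 morphemes


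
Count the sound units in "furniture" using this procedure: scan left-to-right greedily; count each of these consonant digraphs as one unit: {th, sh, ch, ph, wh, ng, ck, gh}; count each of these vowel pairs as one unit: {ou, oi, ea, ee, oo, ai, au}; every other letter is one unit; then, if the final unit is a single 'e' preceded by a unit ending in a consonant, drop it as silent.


Word: "furniture" (9 letters)
Left-to-right scan:
  (1) 'f' (letter)
  (2) 'u' (letter)
  (3) 'r' (letter)
  (4) 'n' (letter)
  (5) 'i' (letter)
  (6) 't' (letter)
  (7) 'u' (letter)
  (8) 'r' (letter)
  (9) 'e' (letter)
Units from scan: 9
Final unit is 'e' after a consonant -> drop as silent (-1)
Sound units = 8 units


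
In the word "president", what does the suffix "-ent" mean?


Suffix: -ent
As in: president -> preside + -ent, with a spelling change
Meaning = one who / that which


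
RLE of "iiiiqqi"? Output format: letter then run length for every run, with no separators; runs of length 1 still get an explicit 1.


String: "iiiiqqi"
Scanning for consecutive runs:
  'i' x 4
  'q' x 2
  'i' x 1
RLE = "i4q2i1"


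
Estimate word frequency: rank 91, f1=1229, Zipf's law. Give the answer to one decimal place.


Zipf's law: f(r) = f(1) / r
f(1) = 1229
f(91) = 1229 / 91
= 13.5 occurrences


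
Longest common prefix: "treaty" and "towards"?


Word 1: "treaty"
Word 2: "towards"
Comparing from start:
  Pos 0: 't' == 't'
  Pos 1: 'r' != 'o' (stop)
LCP = "t" (length 1)


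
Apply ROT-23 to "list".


Word: "list"
Shift: 23
Each letter → (letter + shift) mod 26:
  'l' (11) + 23 = 8 → 'i'
  'i' (8) + 23 = 5 → 'f'
  's' (18) + 23 = 15 → 'p'
  't' (19) + 23 = 16 → 'q'
Result = "ifpq"


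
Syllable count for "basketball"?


Word: "basketball"
Syllable breakdown: bas · ket · ball
Counting: 3 parts
= 3 syllables


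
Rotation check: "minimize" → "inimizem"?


Word: "minimize", Candidate: "inimizem"
Method: check if candidate is substring of word+word
"minimizeminimize" contains "inimizem"? Yes
Is rotation = Yes


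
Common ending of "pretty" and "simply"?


Word 1: "pretty"
Word 2: "simply"
Comparing from end:
  Pos -1: 'y' == 'y'
  Pos -2: 't' != 'l' (stop)
LCS = "y" (length 1)


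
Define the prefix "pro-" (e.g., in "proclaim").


Prefix: pro-
Example: proclaim = pro- + claim
Meaning = forward / in favor of


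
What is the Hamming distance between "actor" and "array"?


Comparing character by character (same length = 5):
  Pos 0: 'a' vs 'a' =
  Pos 1: 'c' vs 'r' !=
  Pos 2: 't' vs 'r' !=
  Pos 3: 'o' vs 'a' !=
  Pos 4: 'r' vs 'y' !=
Hamming distance = 4


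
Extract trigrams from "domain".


Word: "domain" (length 6)
Number of trigrams = 6 - 3 + 1 = 4
  Position 0: "dom"
  Position 1: "oma"
  Position 2: "mai"
  Position 3: "ain"
Trigrams = "dom", "oma", "mai", "ain"


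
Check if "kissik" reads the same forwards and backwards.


Word: "kissik"
Reversed: "kissik"
Forward == Backward? kissik == kissik
Palindrome = Yes


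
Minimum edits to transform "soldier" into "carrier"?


Word 1: "soldier" (length 7)
Word 2: "carrier" (length 7)
One optimal edit sequence (insert/delete/substitute each cost 1):
  1. substitute 's' -> 'c'  (+1)
  2. substitute 'o' -> 'a'  (+1)
  3. substitute 'l' -> 'r'  (+1)
  4. substitute 'd' -> 'r'  (+1)
  5. keep 'i'
  6. keep 'e'
  7. keep 'r'
Total edit operations: 4
Edit distance = 4


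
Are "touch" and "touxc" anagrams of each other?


Word 1: "touch" → sorted: chotu
Word 2: "touxc" → sorted: cotux
Same letters? chotu != cotux
Anagram = No


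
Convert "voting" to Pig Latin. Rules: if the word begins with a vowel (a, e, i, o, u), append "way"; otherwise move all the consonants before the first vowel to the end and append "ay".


Word: "voting"
Starts with consonant(s) → move to end, add 'ay'
Consonant cluster: "v"
Pig Latin = "otingvay"


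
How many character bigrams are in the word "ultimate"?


Word: "ultimate" (length 8)
Number of 2-grams = length - 2 + 1 = 8 - 2 + 1
= 7


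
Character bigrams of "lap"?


Word: "lap" (length 3)
Number of bigrams = 3 - 2 + 1 = 2
  Position 0: "la"
  Position 1: "ap"
Bigrams = "la", "ap"


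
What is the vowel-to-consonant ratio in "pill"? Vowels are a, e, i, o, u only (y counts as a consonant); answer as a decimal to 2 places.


Word: "pill"
Vowels (a,e,i,o,u): 1
Consonants: 3
Ratio = 1/3
= 0.33


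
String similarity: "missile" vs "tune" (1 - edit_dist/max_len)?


Word 1: "missile" (length 7)
Word 2: "tune" (length 4)
One optimal edit sequence:
  1. delete 'm'  (+1)
  2. delete 'i'  (+1)
  3. delete 's'  (+1)
  4. substitute 's' -> 't'  (+1)
  5. substitute 'i' -> 'u'  (+1)
  6. substitute 'l' -> 'n'  (+1)
  7. keep 'e'
Edit distance = 6
Max length = max(7, 4) = 7
Similarity = 1 - 6/7
= 0.1429


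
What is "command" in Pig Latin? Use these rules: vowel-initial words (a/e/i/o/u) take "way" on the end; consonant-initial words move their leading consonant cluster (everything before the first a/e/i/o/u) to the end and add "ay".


Word: "command"
Starts with consonant(s) → move to end, add 'ay'
Consonant cluster: "c"
Pig Latin = "ommandcay"


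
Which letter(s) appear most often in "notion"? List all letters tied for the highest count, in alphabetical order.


Word: "notion"
Letter counts:
  'i': 1
  'n': 2
  'o': 2
  't': 1
Maximum count = 2
Most frequent = 'n', 'o' (2 times each)


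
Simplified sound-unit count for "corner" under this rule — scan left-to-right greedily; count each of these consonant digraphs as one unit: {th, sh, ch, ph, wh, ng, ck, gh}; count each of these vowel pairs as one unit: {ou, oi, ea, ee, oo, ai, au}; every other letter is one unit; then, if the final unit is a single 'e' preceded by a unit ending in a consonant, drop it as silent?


Word: "corner" (6 letters)
Left-to-right scan:
  (1) 'c' (letter)
  (2) 'o' (letter)
  (3) 'r' (letter)
  (4) 'n' (letter)
  (5) 'e' (letter)
  (6) 'r' (letter)
Units from scan: 6
Sound units = 6 units


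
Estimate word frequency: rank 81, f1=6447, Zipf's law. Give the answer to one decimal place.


Zipf's law: f(r) = f(1) / r
f(1) = 6447
f(81) = 6447 / 81
= 79.6 occurrences


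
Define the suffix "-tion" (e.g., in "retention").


Suffix: -tion
As in: retention -> retain + -tion, with a spelling change
Meaning = act or process


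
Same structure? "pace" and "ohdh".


Pattern of "pace": [0, 1, 2, 3]
Pattern of "ohdh": [0, 1, 2, 1]
Patterns do not match
Same pattern = No


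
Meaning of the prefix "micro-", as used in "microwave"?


Prefix: micro-
Example: microwave (micro- + wave)
Meaning = small


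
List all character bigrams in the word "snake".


Word: "snake" (length 5)
Number of bigrams = 5 - 2 + 1 = 4
  Position 0: "sn"
  Position 1: "na"
  Position 2: "ak"
  Position 3: "ke"
Bigrams = "sn", "na", "ak", "ke"


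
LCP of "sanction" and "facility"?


Word 1: "sanction"
Word 2: "facility"
Comparing from start:
  Pos 0: 's' != 'f' (stop)
LCP = "" (length 0)


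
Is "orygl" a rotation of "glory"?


Word: "glory", Candidate: "orygl"
Method: check if candidate is substring of word+word
"gloryglory" contains "orygl"? Yes
Is rotation = Yes


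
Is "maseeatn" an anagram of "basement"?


Word 1: "basement" → sorted: abeemnst
Word 2: "maseeatn" → sorted: aaeemnst
Same letters? abeemnst != aaeemnst
Anagram = No


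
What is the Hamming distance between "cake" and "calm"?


Comparing character by character (same length = 4):
  Pos 0: 'c' vs 'c' =
  Pos 1: 'a' vs 'a' =
  Pos 2: 'k' vs 'l' !=
  Pos 3: 'e' vs 'm' !=
Hamming distance = 2


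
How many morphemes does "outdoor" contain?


Word: "outdoor"
Morphemes: out- + door
Each morpheme carries meaning
= 2 morphemes


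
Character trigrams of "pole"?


Word: "pole" (length 4)
Number of trigrams = 4 - 3 + 1 = 2
  Position 0: "pol"
  Position 1: "ole"
Trigrams = "pol", "ole"


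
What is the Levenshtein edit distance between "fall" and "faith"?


Word 1: "fall" (length 4)
Word 2: "faith" (length 5)
One optimal edit sequence (insert/delete/substitute each cost 1):
  1. keep 'f'
  2. keep 'a'
  3. insert 'i'  (+1)
  4. substitute 'l' -> 't'  (+1)
  5. substitute 'l' -> 'h'  (+1)
Total edit operations: 3
Edit distance = 3


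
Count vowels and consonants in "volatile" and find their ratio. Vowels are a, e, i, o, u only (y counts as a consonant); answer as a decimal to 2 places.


Word: "volatile"
Vowels (a,e,i,o,u): 4
Consonants: 4
Ratio = 4/4
= 1.00


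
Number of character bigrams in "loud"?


Word: "loud" (length 4)
Number of 2-grams = length - 2 + 1 = 4 - 2 + 1
= 3


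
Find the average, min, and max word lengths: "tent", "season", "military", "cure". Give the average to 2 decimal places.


Lengths: "tent"=4, "season"=6, "military"=8, "cure"=4
Sum = 22, Count = 4
Average = 22/4 = 5.50
= avg=5.50, min=4, max=8


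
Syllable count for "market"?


Word: "market"
Syllable breakdown: mar | ket
Counting: 2 parts
= 2 syllables


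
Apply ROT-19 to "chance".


Word: "chance"
Shift: 19
Each letter → (letter + shift) mod 26:
  'c' (2) + 19 = 21 → 'v'
  'h' (7) + 19 = 0 → 'a'
  'a' (0) + 19 = 19 → 't'
  'n' (13) + 19 = 6 → 'g'
  'c' (2) + 19 = 21 → 'v'
  'e' (4) + 19 = 23 → 'x'
Result = "vatgvx"


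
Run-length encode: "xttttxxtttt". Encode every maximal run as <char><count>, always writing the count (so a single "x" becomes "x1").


String: "xttttxxtttt"
Scanning for consecutive runs:
  'x' x 1
  't' x 4
  'x' x 2
  't' x 4
RLE = "x1t4x2t4"


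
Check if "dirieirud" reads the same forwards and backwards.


Word: "dirieirud"
Reversed: "durieirid"
Forward == Backward? dirieirud != durieirid
Palindrome = No


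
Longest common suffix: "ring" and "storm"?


Word 1: "ring"
Word 2: "storm"
Comparing from end:
  Pos -1: 'g' != 'm' (stop)
LCS = "" (length 0)


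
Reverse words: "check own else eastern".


Original: "check own else eastern"
Words (1..n): check | own | else | eastern
Reversed (n..1): eastern | else | own | check
Result = "eastern else own check"


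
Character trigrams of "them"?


Word: "them" (length 4)
Number of trigrams = 4 - 3 + 1 = 2
  Position 0: "the"
  Position 1: "hem"
Trigrams = "the", "hem"


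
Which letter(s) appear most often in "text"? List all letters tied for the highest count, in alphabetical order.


Word: "text"
Letter counts:
  'e': 1
  't': 2
  'x': 1
Maximum count = 2
Most frequent = 't' (2 times each)


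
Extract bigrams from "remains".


Word: "remains" (length 7)
Number of bigrams = 7 - 2 + 1 = 6
  Position 0: "re"
  Position 1: "em"
  Position 2: "ma"
  Position 3: "ai"
  Position 4: "in"
  Position 5: "ns"
Bigrams = "re", "em", "ma", "ai", "in", "ns"


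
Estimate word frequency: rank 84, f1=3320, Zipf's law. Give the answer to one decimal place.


Zipf's law: f(r) = f(1) / r
f(1) = 3320
f(84) = 3320 / 84
= 39.5 occurrences


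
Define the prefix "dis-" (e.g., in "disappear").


Prefix: dis-
Example: disappear (dis- + appear)
Meaning = not / opposite


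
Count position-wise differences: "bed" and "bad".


Comparing character by character (same length = 3):
  Pos 0: 'b' vs 'b' =
  Pos 1: 'e' vs 'a' !=
  Pos 2: 'd' vs 'd' =
Hamming distance = 1


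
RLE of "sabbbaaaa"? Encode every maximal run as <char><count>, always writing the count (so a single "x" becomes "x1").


String: "sabbbaaaa"
Scanning for consecutive runs:
  's' x 1
  'a' x 1
  'b' x 3
  'a' x 4
RLE = "s1a1b3a4"


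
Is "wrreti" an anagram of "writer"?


Word 1: "writer" → sorted: eirrtw
Word 2: "wrreti" → sorted: eirrtw
Same letters? eirrtw == eirrtw
Anagram = Yes


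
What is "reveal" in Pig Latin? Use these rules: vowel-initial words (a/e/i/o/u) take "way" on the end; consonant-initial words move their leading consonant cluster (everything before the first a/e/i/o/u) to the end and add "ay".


Word: "reveal"
Starts with consonant(s) → move to end, add 'ay'
Consonant cluster: "r"
Pig Latin = "evealray"


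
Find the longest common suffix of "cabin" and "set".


Word 1: "cabin"
Word 2: "set"
Comparing from end:
  Pos -1: 'n' != 't' (stop)
LCS = "" (length 0)


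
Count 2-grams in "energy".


Word: "energy" (length 6)
Number of 2-grams = length - 2 + 1 = 6 - 2 + 1
= 5


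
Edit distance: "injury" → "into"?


Word 1: "injury" (length 6)
Word 2: "into" (length 4)
One optimal edit sequence (insert/delete/substitute each cost 1):
  1. keep 'i'
  2. keep 'n'
  3. delete 'j'  (+1)
  4. delete 'u'  (+1)
  5. substitute 'r' -> 't'  (+1)
  6. substitute 'y' -> 'o'  (+1)
Total edit operations: 4
Edit distance = 4


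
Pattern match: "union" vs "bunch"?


Pattern of "union": [0, 1, 2, 3, 1]
Pattern of "bunch": [0, 1, 2, 3, 4]
Patterns do not match
Same pattern = No


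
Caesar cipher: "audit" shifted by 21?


Word: "audit"
Shift: 21
Each letter → (letter + shift) mod 26:
  'a' (0) + 21 = 21 → 'v'
  'u' (20) + 21 = 15 → 'p'
  'd' (3) + 21 = 24 → 'y'
  'i' (8) + 21 = 3 → 'd'
  't' (19) + 21 = 14 → 'o'
Result = "vpydo"


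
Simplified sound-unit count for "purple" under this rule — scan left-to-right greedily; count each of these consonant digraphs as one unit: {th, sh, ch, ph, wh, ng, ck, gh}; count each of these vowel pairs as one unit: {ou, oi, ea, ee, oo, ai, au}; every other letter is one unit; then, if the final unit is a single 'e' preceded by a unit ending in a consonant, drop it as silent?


Word: "purple" (6 letters)
Left-to-right scan:
  1. 'p' (letter)
  2. 'u' (letter)
  3. 'r' (letter)
  4. 'p' (letter)
  5. 'l' (letter)
  6. 'e' (letter)
Units from scan: 6
Final unit is 'e' after a consonant -> drop as silent (-1)
Sound units = 5 units


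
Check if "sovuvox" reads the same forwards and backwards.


Word: "sovuvox"
Reversed: "xovuvos"
Forward == Backward? sovuvox != xovuvos
Palindrome = No


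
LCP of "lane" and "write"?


Word 1: "lane"
Word 2: "write"
Comparing from start:
  Pos 0: 'l' != 'w' (stop)
LCP = "" (length 0)


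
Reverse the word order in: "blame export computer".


Original: "blame export computer"
Words (1..n): blame | export | computer
Reversed (n..1): computer | export | blame
Result = "computer export blame"


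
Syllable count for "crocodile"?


Word: "crocodile"
Syllable breakdown: croc | o | dile
Counting: 3 parts
= 3 syllables


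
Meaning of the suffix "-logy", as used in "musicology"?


Suffix: -logy
As in: musicology -> music + -logy, with a spelling change
Meaning = study of


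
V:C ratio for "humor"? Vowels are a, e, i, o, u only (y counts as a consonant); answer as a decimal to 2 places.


Word: "humor"
Vowels (a,e,i,o,u): 2
Consonants: 3
Ratio = 2/3
= 0.67


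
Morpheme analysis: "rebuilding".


Word: "rebuilding"
Morphemes: re- + build + -ing
Each morpheme carries meaning
= 3 morphemes


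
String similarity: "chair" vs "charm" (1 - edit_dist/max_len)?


Word 1: "chair" (length 5)
Word 2: "charm" (length 5)
One optimal edit sequence:
  1. keep 'c'
  2. keep 'h'
  3. keep 'a'
  4. substitute 'i' -> 'r'  (+1)
  5. substitute 'r' -> 'm'  (+1)
Edit distance = 2
Max length = max(5, 5) = 5
Similarity = 1 - 2/5
= 0.6000


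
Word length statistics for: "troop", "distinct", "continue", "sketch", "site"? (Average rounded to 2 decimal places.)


Lengths: "troop"=5, "distinct"=8, "continue"=8, "sketch"=6, "site"=4
Sum = 31, Count = 5
Average = 31/5 = 6.20
= avg=6.20, min=4, max=8


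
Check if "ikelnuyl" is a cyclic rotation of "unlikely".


Word: "unlikely", Candidate: "ikelnuyl"
Method: check if candidate is substring of word+word
"unlikelyunlikely" contains "ikelnuyl"? No
Is rotation = No


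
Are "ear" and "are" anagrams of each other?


Word 1: "ear" → sorted: aer
Word 2: "are" → sorted: aer
Same letters? aer == aer
Anagram = Yes


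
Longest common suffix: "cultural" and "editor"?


Word 1: "cultural"
Word 2: "editor"
Comparing from end:
  Pos -1: 'l' != 'r' (stop)
LCS = "" (length 0)


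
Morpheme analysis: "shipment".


Word: "shipment"
Morphemes: ship + -ment
Each morpheme carries meaning
= 2 morphemes


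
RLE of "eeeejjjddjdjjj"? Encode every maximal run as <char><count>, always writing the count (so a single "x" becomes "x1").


String: "eeeejjjddjdjjj"
Scanning for consecutive runs:
  'e' x 4
  'j' x 3
  'd' x 2
  'j' x 1
  'd' x 1
  'j' x 3
RLE = "e4j3d2j1d1j3"


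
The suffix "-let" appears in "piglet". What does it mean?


Suffix: -let
Example: piglet (pig + -let)
Meaning = small


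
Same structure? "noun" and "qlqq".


Pattern of "noun": [0, 1, 2, 0]
Pattern of "qlqq": [0, 1, 0, 0]
Patterns do not match
Same pattern = No


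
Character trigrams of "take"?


Word: "take" (length 4)
Number of trigrams = 4 - 3 + 1 = 2
  Position 0: "tak"
  Position 1: "ake"
Trigrams = "tak", "ake"


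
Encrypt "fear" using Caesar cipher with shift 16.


Word: "fear"
Shift: 16
Each letter → (letter + shift) mod 26:
  'f' (5) + 16 = 21 → 'v'
  'e' (4) + 16 = 20 → 'u'
  'a' (0) + 16 = 16 → 'q'
  'r' (17) + 16 = 7 → 'h'
Result = "vuqh"


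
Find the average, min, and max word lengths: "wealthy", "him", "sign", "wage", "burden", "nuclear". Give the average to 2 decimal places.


Lengths: "wealthy"=7, "him"=3, "sign"=4, "wage"=4, "burden"=6, "nuclear"=7
Sum = 31, Count = 6
Average = 31/6 = 5.17
= avg=5.17, min=3, max=7


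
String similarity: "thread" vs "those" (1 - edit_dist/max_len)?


Word 1: "thread" (length 6)
Word 2: "those" (length 5)
One optimal edit sequence:
  1. keep 't'
  2. keep 'h'
  3. delete 'r'  (+1)
  4. substitute 'e' -> 'o'  (+1)
  5. substitute 'a' -> 's'  (+1)
  6. substitute 'd' -> 'e'  (+1)
Edit distance = 4
Max length = max(6, 5) = 6
Similarity = 1 - 4/6
= 0.3333


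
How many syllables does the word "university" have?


Word: "university"
Syllable breakdown: u-ni-ver-si-ty
Counting: 5 parts
= 5 syllables


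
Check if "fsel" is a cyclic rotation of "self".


Word: "self", Candidate: "fsel"
Method: check if candidate is substring of word+word
"selfself" contains "fsel"? Yes
Is rotation = Yes


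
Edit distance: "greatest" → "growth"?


Word 1: "greatest" (length 8)
Word 2: "growth" (length 6)
One optimal edit sequence (insert/delete/substitute each cost 1):
  1. keep 'g'
  2. keep 'r'
  3. substitute 'e' -> 'o'  (+1)
  4. substitute 'a' -> 'w'  (+1)
  5. keep 't'
  6. delete 'e'  (+1)
  7. delete 's'  (+1)
  8. substitute 't' -> 'h'  (+1)
Total edit operations: 5
Edit distance = 5


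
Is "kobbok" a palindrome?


Word: "kobbok"
Reversed: "kobbok"
Forward == Backward? kobbok == kobbok
Palindrome = Yes


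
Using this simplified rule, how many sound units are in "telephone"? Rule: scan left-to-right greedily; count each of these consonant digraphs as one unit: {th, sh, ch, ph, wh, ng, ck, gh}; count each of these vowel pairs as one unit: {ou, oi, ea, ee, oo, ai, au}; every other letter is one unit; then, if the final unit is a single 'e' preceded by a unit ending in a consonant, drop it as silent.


Word: "telephone" (9 letters)
Left-to-right scan:
  1. 't' (letter)
  2. 'e' (letter)
  3. 'l' (letter)
  4. 'e' (letter)
  5. 'ph' (digraph)
  6. 'o' (letter)
  7. 'n' (letter)
  8. 'e' (letter)
Units from scan: 8
Final unit is 'e' after a consonant -> drop as silent (-1)
Sound units = 7 units


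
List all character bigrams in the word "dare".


Word: "dare" (length 4)
Number of bigrams = 4 - 2 + 1 = 3
  Position 0: "da"
  Position 1: "ar"
  Position 2: "re"
Bigrams = "da", "ar", "re"


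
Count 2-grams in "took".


Word: "took" (length 4)
Number of 2-grams = length - 2 + 1 = 4 - 2 + 1
= 3


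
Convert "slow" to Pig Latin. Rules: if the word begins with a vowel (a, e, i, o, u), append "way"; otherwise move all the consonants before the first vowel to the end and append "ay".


Word: "slow"
Starts with consonant(s) → move to end, add 'ay'
Consonant cluster: "sl"
Pig Latin = "owslay"


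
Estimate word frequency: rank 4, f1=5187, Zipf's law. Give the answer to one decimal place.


Zipf's law: f(r) = f(1) / r
f(1) = 5187
f(4) = 5187 / 4
= 1296.8 occurrences


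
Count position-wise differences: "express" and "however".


Comparing character by character (same length = 7):
  Pos 0: 'e' vs 'h' !=
  Pos 1: 'x' vs 'o' !=
  Pos 2: 'p' vs 'w' !=
  Pos 3: 'r' vs 'e' !=
  Pos 4: 'e' vs 'v' !=
  Pos 5: 's' vs 'e' !=
  Pos 6: 's' vs 'r' !=
Hamming distance = 7


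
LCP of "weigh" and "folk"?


Word 1: "weigh"
Word 2: "folk"
Comparing from start:
  Pos 0: 'w' != 'f' (stop)
LCP = "" (length 0)


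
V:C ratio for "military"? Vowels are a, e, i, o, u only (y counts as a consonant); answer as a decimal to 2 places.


Word: "military"
Vowels (a,e,i,o,u): 3
Consonants: 5
Ratio = 3/5
= 0.60


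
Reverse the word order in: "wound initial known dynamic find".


Original: "wound initial known dynamic find"
Words (1..n): wound | initial | known | dynamic | find
Reversed (n..1): find | dynamic | known | initial | wound
Result = "find dynamic known initial wound"


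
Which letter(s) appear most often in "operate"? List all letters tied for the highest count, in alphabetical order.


Word: "operate"
Letter counts:
  'a': 1
  'e': 2
  'o': 1
  'p': 1
  'r': 1
  't': 1
Maximum count = 2
Most frequent = 'e' (2 times each)


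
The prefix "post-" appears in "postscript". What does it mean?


Prefix: post-
Example: postscript = post- + script
Meaning = after


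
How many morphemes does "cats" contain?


Word: "cats"
Morphemes: cat / -s
Each morpheme carries meaning
= 2 morphemes


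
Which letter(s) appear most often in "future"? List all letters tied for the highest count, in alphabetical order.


Word: "future"
Letter counts:
  'e': 1
  'f': 1
  'r': 1
  't': 1
  'u': 2
Maximum count = 2
Most frequent = 'u' (2 times each)


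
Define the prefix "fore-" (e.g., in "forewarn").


Prefix: fore-
As in: forewarn -> fore- + warn
Meaning = before


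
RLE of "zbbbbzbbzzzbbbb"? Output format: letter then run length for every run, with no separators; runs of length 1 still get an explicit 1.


String: "zbbbbzbbzzzbbbb"
Scanning for consecutive runs:
  'z' x 1
  'b' x 4
  'z' x 1
  'b' x 2
  'z' x 3
  'b' x 4
RLE = "z1b4z1b2z3b4"


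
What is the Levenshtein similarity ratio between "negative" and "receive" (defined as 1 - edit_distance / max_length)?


Word 1: "negative" (length 8)
Word 2: "receive" (length 7)
One optimal edit sequence:
  1. substitute 'n' -> 'r'  (+1)
  2. keep 'e'
  3. delete 'g'  (+1)
  4. substitute 'a' -> 'c'  (+1)
  5. substitute 't' -> 'e'  (+1)
  6. keep 'i'
  7. keep 'v'
  8. keep 'e'
Edit distance = 4
Max length = max(8, 7) = 8
Similarity = 1 - 4/8
= 0.5000


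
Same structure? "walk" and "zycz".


Pattern of "walk": [0, 1, 2, 3]
Pattern of "zycz": [0, 1, 2, 0]
Patterns do not match
Same pattern = No


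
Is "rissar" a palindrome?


Word: "rissar"
Reversed: "rassir"
Forward == Backward? rissar != rassir
Palindrome = No


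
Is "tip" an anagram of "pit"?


Word 1: "pit" → sorted: ipt
Word 2: "tip" → sorted: ipt
Same letters? ipt == ipt
Anagram = Yes


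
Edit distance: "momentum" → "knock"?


Word 1: "momentum" (length 8)
Word 2: "knock" (length 5)
One optimal edit sequence (insert/delete/substitute each cost 1):
  1. delete 'm'  (+1)
  2. delete 'o'  (+1)
  3. delete 'm'  (+1)
  4. substitute 'e' -> 'k'  (+1)
  5. keep 'n'
  6. substitute 't' -> 'o'  (+1)
  7. substitute 'u' -> 'c'  (+1)
  8. substitute 'm' -> 'k'  (+1)
Total edit operations: 7
Edit distance = 7


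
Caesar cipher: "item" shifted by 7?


Word: "item"
Shift: 7
Each letter → (letter + shift) mod 26:
  'i' (8) + 7 = 15 → 'p'
  't' (19) + 7 = 0 → 'a'
  'e' (4) + 7 = 11 → 'l'
  'm' (12) + 7 = 19 → 't'
Result = "palt"


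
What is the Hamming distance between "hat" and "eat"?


Comparing character by character (same length = 3):
  Pos 0: 'h' vs 'e' !=
  Pos 1: 'a' vs 'a' =
  Pos 2: 't' vs 't' =
Hamming distance = 1


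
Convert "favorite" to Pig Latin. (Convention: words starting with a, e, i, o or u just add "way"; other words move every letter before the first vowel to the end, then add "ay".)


Word: "favorite"
Starts with consonant(s) → move to end, add 'ay'
Consonant cluster: "f"
Pig Latin = "avoritefay"


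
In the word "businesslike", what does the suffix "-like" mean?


Suffix: -like
Example: businesslike (business + -like)
Meaning = resembling


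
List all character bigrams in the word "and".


Word: "and" (length 3)
Number of bigrams = 3 - 2 + 1 = 2
  Position 0: "an"
  Position 1: "nd"
Bigrams = "an", "nd"


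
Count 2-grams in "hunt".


Word: "hunt" (length 4)
Number of 2-grams = length - 2 + 1 = 4 - 2 + 1
= 3


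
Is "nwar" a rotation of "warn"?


Word: "warn", Candidate: "nwar"
Method: check if candidate is substring of word+word
"warnwarn" contains "nwar"? Yes
Is rotation = Yes


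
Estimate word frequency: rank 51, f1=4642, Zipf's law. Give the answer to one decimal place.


Zipf's law: f(r) = f(1) / r
f(1) = 4642
f(51) = 4642 / 51
= 91.0 occurrences


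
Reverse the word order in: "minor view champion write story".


Original: "minor view champion write story"
Words (1..n): minor | view | champion | write | story
Reversed (n..1): story | write | champion | view | minor
Result = "story write champion view minor"


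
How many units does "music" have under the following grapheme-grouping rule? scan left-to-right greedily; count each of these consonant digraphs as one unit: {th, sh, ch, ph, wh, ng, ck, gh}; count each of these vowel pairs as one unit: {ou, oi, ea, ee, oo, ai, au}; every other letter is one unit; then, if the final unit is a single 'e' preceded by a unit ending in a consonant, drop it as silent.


Word: "music" (5 letters)
Left-to-right scan:
  (1) 'm' (letter)
  (2) 'u' (letter)
  (3) 's' (letter)
  (4) 'i' (letter)
  (5) 'c' (letter)
Units from scan: 5
Sound units = 5 units


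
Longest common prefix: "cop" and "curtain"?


Word 1: "cop"
Word 2: "curtain"
Comparing from start:
  Pos 0: 'c' == 'c'
  Pos 1: 'o' != 'u' (stop)
LCP = "c" (length 1)


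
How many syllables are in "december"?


Word: "december"
Syllable breakdown: de / cem / ber
Counting: 3 parts
= 3 syllables


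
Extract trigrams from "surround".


Word: "surround" (length 8)
Number of trigrams = 8 - 3 + 1 = 6
  Position 0: "sur"
  Position 1: "urr"
  Position 2: "rro"
  Position 3: "rou"
  Position 4: "oun"
  Position 5: "und"
Trigrams = "sur", "urr", "rro", "rou", "oun", "und"


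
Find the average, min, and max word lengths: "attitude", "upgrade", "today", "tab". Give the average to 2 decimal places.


Lengths: "attitude"=8, "upgrade"=7, "today"=5, "tab"=3
Sum = 23, Count = 4
Average = 23/4 = 5.75
= avg=5.75, min=3, max=8
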